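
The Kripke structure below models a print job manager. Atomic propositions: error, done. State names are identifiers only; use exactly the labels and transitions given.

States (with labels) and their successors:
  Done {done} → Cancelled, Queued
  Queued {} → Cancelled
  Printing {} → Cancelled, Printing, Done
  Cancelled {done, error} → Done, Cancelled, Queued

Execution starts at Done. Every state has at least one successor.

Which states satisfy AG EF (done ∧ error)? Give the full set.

{Done, Queued, Printing, Cancelled}

States satisfying EF (done ∧ error): {Done, Queued, Printing, Cancelled}.
States satisfying AG EF (done ∧ error): {Done, Queued, Printing, Cancelled}.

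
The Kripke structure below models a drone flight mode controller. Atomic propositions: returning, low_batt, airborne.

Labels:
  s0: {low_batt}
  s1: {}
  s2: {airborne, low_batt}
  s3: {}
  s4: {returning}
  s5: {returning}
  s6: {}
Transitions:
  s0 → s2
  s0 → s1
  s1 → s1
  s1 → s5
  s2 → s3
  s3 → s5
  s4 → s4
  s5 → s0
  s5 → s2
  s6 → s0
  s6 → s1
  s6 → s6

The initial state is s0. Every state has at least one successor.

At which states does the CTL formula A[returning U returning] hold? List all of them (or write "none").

States satisfying returning: {s4, s5}.
States satisfying A[returning U returning]: {s4, s5}.

{s4, s5}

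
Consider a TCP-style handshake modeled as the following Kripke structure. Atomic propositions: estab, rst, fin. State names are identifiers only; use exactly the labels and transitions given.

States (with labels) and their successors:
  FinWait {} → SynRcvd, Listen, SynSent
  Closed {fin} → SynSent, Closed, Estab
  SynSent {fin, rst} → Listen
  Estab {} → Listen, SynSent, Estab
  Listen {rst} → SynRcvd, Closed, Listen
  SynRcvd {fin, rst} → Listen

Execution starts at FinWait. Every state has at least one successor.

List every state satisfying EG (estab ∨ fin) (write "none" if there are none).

{Closed}

States satisfying estab ∨ fin: {Closed, SynSent, SynRcvd}.
States satisfying EG (estab ∨ fin): {Closed}.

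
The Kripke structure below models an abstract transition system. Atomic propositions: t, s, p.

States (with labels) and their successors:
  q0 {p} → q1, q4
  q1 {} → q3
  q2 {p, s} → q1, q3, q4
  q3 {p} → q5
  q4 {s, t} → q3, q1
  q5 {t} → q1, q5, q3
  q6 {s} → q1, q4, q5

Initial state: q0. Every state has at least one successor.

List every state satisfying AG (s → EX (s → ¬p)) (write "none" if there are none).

States satisfying s → EX (s → ¬p): {q0, q1, q2, q3, q4, q5, q6}.
States satisfying AG (s → EX (s → ¬p)): {q0, q1, q2, q3, q4, q5, q6}.

{q0, q1, q2, q3, q4, q5, q6}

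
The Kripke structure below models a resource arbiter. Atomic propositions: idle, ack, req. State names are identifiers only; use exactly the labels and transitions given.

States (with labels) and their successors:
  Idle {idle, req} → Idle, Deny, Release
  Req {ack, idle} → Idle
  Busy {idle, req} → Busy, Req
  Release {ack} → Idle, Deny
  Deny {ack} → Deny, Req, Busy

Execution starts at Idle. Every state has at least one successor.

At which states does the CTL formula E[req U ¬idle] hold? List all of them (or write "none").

States satisfying req: {Idle, Busy}.
States satisfying ¬idle: {Release, Deny}.
States satisfying E[req U ¬idle]: {Idle, Release, Deny}.

{Idle, Release, Deny}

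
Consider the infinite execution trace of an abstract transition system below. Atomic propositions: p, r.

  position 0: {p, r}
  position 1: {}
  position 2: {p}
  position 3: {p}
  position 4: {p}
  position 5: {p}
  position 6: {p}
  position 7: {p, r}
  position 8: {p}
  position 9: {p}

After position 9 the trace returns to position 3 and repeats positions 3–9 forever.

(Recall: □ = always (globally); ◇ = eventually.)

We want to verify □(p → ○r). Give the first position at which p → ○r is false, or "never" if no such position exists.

0

At position 0 the labels are {p, r} and the next position 1 has {}, so p → ○r is false there. This is the first violation.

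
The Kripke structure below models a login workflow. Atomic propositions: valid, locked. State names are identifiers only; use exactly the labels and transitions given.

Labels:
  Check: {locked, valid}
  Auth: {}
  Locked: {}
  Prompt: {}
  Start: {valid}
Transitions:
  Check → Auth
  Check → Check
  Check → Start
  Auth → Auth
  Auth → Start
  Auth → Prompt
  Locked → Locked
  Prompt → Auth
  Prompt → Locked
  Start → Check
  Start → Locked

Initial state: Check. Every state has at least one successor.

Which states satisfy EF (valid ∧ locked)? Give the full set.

{Check, Auth, Prompt, Start}

States satisfying valid ∧ locked: {Check}.
States satisfying EF (valid ∧ locked): {Check, Auth, Prompt, Start}.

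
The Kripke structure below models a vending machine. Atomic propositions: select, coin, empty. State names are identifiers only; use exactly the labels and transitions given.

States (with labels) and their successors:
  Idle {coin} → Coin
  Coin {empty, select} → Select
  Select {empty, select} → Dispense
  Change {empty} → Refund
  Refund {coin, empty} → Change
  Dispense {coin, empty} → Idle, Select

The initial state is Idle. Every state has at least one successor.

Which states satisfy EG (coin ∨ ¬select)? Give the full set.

{Change, Refund}

States satisfying coin ∨ ¬select: {Idle, Change, Refund, Dispense}.
States satisfying EG (coin ∨ ¬select): {Change, Refund}.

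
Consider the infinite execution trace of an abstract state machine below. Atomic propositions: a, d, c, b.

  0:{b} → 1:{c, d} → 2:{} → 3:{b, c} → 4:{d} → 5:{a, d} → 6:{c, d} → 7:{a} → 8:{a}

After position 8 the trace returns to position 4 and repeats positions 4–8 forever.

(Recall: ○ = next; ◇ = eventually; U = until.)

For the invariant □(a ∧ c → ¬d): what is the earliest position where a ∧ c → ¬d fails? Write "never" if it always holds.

never

a ∧ c → ¬d holds at every position 0..8, and those are all the positions the trace ever visits, so the invariant □(a ∧ c → ¬d) is never violated.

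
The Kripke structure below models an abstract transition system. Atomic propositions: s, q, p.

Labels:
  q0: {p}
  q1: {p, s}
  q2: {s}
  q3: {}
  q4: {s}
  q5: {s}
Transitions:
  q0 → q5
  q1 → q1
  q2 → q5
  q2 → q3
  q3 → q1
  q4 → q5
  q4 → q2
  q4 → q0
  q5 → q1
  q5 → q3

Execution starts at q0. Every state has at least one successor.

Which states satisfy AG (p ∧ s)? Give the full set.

{q1}

States satisfying p ∧ s: {q1}.
States satisfying AG (p ∧ s): {q1}.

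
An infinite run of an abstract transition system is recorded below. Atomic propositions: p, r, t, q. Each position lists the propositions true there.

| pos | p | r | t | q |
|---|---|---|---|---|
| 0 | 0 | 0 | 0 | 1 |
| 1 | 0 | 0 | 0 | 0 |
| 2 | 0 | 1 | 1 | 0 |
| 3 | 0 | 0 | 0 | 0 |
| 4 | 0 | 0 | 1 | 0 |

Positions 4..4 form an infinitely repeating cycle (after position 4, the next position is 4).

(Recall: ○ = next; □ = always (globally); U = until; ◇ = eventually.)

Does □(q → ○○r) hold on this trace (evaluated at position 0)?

q → ○○r holds at every position 0..4, and those are all positions ever visited, so □(q → ○○r) holds.
Positions where q holds: 0.
Check ○○r at each: 0→ok.

Holds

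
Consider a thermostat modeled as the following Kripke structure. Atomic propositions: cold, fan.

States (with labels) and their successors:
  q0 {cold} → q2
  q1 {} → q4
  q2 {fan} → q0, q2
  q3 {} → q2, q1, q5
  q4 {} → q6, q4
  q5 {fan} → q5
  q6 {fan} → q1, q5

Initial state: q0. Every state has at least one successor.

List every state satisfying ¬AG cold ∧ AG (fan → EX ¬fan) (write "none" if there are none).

States satisfying cold: {q0}.
States satisfying AG cold: ∅.
States satisfying ¬AG cold: {q0, q1, q2, q3, q4, q5, q6}.
States satisfying fan → EX ¬fan: {q0, q1, q2, q3, q4, q6}.
States satisfying AG (fan → EX ¬fan): {q0, q2}.
States satisfying ¬AG cold ∧ AG (fan → EX ¬fan): {q0, q2}.

{q0, q2}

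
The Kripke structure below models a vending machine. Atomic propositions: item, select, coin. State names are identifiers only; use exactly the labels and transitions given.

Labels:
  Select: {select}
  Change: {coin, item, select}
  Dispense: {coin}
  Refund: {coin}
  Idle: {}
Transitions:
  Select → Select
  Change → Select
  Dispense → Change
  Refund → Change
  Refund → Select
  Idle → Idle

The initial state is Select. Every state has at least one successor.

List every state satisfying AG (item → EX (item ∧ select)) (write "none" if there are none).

{Select, Idle}

States satisfying item → EX (item ∧ select): {Select, Dispense, Refund, Idle}.
States satisfying AG (item → EX (item ∧ select)): {Select, Idle}.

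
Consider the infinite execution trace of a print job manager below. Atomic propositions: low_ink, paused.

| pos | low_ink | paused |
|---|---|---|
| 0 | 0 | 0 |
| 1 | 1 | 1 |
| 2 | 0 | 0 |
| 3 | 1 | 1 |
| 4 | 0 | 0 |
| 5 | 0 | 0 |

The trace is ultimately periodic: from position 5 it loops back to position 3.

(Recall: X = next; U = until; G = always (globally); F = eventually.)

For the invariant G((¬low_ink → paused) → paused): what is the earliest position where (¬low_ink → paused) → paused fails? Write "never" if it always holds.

never

(¬low_ink → paused) → paused holds at every position 0..5, and those are all the positions the trace ever visits, so the invariant G((¬low_ink → paused) → paused) is never violated.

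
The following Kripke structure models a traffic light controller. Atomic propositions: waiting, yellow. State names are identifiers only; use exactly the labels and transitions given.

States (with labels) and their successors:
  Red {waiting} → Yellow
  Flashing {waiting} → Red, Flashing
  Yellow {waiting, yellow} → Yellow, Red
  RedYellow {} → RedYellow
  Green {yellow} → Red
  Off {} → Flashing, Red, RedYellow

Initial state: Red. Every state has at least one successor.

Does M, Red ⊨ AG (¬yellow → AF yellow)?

States satisfying ¬yellow → AF yellow: {Red, Yellow, Green}.
States satisfying AG (¬yellow → AF yellow): {Red, Yellow, Green}.
Every state reachable from Red satisfies ¬yellow → AF yellow.
Red ∈ Sat(AG (¬yellow → AF yellow)).

Satisfied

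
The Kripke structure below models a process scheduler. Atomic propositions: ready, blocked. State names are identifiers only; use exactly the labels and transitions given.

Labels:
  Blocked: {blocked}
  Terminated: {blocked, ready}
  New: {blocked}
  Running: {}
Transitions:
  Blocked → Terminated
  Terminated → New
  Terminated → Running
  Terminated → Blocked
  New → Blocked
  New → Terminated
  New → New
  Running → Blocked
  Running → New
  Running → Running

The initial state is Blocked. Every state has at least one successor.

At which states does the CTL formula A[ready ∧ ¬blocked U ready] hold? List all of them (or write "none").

{Terminated}

States satisfying ready ∧ ¬blocked: ∅.
States satisfying ready: {Terminated}.
States satisfying A[ready ∧ ¬blocked U ready]: {Terminated}.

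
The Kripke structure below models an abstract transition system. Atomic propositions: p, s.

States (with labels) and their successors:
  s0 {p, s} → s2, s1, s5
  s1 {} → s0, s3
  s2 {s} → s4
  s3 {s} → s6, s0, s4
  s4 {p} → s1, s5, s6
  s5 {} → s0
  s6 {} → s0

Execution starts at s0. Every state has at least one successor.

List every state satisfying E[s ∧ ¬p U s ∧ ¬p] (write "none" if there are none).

{s2, s3}

States satisfying s ∧ ¬p: {s2, s3}.
States satisfying E[s ∧ ¬p U s ∧ ¬p]: {s2, s3}.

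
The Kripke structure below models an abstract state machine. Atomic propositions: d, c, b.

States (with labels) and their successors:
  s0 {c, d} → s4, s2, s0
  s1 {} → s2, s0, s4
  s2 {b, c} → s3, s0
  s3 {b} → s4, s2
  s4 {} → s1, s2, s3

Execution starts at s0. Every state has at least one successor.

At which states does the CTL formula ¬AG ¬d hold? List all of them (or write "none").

{s0, s1, s2, s3, s4}

States satisfying ¬d: {s1, s2, s3, s4}.
States satisfying AG ¬d: ∅.
States satisfying ¬AG ¬d: {s0, s1, s2, s3, s4}.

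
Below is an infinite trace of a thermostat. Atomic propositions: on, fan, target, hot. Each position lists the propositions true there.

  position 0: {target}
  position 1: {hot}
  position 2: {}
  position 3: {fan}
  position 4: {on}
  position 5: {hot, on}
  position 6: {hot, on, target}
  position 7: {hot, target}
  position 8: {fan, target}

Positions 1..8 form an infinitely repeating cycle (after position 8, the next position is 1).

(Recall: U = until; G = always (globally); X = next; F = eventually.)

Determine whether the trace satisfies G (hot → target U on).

hot → target U on must hold at every position from 0 onward. It fails at position 1, so G (hot → target U on) is false.
Positions where hot holds: 1, 5, 6, 7.
Check target U on at each: 1→fails, 5→ok, 6→ok, 7→fails.

No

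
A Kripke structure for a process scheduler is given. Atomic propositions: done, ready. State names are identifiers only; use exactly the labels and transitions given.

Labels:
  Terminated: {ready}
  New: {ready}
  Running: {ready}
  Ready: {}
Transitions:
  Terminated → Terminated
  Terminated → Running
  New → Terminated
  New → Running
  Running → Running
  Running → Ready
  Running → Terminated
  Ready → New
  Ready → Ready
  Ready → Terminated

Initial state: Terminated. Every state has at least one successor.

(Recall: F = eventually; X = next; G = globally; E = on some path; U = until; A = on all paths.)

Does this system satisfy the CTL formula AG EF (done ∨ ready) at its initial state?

States satisfying EF (done ∨ ready): {Terminated, New, Running, Ready}.
States satisfying AG EF (done ∨ ready): {Terminated, New, Running, Ready}.
Every state reachable from Terminated satisfies EF (done ∨ ready).
Terminated ∈ Sat(AG EF (done ∨ ready)).

Satisfied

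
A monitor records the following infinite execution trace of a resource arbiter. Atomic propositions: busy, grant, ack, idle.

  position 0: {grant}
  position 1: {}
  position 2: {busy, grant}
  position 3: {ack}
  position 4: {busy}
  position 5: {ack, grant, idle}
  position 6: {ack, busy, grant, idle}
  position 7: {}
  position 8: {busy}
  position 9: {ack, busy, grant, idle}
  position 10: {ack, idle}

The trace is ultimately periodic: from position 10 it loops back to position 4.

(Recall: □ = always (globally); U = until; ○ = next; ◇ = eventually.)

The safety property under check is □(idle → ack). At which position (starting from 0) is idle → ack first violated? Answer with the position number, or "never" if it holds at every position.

never

idle → ack holds at every position 0..10, and those are all the positions the trace ever visits, so the invariant □(idle → ack) is never violated.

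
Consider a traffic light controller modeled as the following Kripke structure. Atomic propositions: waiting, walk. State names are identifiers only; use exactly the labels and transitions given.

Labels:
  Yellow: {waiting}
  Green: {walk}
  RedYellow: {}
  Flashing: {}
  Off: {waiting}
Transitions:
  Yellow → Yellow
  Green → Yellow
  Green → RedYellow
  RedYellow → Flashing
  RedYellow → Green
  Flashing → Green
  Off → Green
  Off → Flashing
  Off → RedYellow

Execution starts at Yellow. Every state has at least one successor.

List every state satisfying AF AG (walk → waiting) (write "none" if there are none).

States satisfying AG (walk → waiting): {Yellow}.
States satisfying AF AG (walk → waiting): {Yellow}.

{Yellow}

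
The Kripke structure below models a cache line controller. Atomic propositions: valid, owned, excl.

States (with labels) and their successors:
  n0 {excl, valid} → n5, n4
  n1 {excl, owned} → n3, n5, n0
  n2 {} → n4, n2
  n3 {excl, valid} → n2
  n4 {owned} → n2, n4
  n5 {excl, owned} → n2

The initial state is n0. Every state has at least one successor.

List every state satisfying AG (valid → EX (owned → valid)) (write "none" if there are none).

{n2, n3, n4, n5}

States satisfying valid → EX (owned → valid): {n1, n2, n3, n4, n5}.
States satisfying AG (valid → EX (owned → valid)): {n2, n3, n4, n5}.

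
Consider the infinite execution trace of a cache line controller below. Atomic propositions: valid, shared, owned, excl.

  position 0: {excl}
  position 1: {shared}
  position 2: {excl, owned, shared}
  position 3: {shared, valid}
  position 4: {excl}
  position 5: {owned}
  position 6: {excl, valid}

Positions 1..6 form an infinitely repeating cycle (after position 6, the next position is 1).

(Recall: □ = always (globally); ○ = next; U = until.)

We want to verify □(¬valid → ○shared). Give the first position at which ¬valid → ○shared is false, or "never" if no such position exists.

4

Check ¬valid → ○shared at each position in order: 0 ✓, 1 ✓, 2 ✓, 3 ✓.
At position 4 the labels are {excl} and the next position 5 has {owned}, so ¬valid → ○shared is false there. This is the first violation.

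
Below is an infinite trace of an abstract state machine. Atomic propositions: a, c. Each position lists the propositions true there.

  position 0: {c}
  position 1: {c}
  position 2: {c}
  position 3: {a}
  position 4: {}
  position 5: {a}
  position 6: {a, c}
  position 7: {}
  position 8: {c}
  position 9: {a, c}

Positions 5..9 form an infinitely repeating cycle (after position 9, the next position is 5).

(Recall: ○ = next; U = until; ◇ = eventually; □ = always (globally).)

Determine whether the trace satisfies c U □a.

Walking from position 0: at position 3, □a has not yet held and c fails, so c U □a is false.

Violated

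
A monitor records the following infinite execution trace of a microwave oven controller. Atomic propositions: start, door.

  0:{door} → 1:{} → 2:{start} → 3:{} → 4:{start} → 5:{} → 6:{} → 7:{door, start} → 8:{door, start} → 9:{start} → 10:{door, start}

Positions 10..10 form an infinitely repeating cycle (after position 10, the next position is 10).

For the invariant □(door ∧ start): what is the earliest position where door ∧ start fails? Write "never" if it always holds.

0

At position 0 the labels are {door}, so door ∧ start is false there. This is the first violation.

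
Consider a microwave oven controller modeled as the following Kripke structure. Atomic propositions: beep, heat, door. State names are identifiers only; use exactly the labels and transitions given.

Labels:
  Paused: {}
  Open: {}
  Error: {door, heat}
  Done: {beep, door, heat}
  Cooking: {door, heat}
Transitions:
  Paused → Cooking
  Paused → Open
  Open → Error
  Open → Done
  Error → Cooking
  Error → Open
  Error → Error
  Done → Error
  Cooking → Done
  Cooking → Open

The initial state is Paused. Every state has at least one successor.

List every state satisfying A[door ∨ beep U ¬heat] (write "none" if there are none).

{Paused, Open}

States satisfying door ∨ beep: {Error, Done, Cooking}.
States satisfying ¬heat: {Paused, Open}.
States satisfying A[door ∨ beep U ¬heat]: {Paused, Open}.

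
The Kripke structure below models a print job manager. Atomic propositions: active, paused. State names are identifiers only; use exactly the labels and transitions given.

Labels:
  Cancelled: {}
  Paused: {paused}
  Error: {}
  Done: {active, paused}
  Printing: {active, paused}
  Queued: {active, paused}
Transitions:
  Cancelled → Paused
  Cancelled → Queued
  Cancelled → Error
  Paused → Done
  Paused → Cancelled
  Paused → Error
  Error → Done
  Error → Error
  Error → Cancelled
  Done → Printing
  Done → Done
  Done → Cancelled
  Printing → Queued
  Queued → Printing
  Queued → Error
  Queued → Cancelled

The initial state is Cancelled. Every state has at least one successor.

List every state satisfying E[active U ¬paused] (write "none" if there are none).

{Cancelled, Error, Done, Printing, Queued}

States satisfying active: {Done, Printing, Queued}.
States satisfying ¬paused: {Cancelled, Error}.
States satisfying E[active U ¬paused]: {Cancelled, Error, Done, Printing, Queued}.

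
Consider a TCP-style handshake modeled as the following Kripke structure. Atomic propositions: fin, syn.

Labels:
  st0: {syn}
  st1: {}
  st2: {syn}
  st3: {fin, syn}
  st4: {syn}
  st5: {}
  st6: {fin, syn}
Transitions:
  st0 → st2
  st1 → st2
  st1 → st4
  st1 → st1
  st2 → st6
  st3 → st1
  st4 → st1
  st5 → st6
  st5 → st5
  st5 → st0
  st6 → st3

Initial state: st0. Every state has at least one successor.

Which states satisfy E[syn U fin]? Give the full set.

{st0, st2, st3, st6}

States satisfying syn: {st0, st2, st3, st4, st6}.
States satisfying fin: {st3, st6}.
States satisfying E[syn U fin]: {st0, st2, st3, st6}.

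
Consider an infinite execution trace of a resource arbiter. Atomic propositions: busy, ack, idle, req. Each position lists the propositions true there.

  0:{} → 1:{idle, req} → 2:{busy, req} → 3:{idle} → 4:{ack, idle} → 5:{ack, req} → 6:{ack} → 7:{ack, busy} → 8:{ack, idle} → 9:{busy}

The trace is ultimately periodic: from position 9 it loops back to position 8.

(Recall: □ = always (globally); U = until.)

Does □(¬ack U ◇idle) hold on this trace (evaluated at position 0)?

¬ack U ◇idle holds at every position 0..9, and those are all positions ever visited, so □(¬ack U ◇idle) holds.

Yes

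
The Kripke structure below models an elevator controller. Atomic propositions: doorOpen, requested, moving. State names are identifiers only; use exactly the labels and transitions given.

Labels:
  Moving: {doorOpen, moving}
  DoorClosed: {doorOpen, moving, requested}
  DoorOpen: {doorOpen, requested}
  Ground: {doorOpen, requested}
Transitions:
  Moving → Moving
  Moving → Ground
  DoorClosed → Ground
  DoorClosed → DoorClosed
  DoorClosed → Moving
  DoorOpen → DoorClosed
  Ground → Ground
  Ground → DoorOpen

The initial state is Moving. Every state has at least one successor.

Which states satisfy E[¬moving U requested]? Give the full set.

States satisfying ¬moving: {DoorOpen, Ground}.
States satisfying requested: {DoorClosed, DoorOpen, Ground}.
States satisfying E[¬moving U requested]: {DoorClosed, DoorOpen, Ground}.

{DoorClosed, DoorOpen, Ground}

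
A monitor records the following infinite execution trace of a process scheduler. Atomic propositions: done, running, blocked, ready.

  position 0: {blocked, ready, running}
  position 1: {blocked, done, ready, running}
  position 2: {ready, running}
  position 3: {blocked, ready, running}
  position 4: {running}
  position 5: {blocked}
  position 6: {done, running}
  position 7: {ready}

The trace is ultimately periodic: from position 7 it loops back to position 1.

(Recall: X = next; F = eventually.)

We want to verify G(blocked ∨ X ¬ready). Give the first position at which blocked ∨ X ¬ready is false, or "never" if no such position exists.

Check blocked ∨ X ¬ready at each position in order: 0 ✓, 1 ✓.
At position 2 the labels are {ready, running} and the next position 3 has {blocked, ready, running}, so blocked ∨ X ¬ready is false there. This is the first violation.

2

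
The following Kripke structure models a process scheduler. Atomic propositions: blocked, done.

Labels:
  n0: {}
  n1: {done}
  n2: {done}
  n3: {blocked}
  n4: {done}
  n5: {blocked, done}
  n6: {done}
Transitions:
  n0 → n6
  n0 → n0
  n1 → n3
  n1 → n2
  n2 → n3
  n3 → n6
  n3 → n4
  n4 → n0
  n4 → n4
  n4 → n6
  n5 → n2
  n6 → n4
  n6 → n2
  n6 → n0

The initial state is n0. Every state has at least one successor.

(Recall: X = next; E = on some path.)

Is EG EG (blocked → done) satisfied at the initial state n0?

States satisfying EG (blocked → done): {n0, n4, n6}.
States satisfying EG EG (blocked → done): {n0, n4, n6}.
n0 ∈ Sat(EG EG (blocked → done)).

Yes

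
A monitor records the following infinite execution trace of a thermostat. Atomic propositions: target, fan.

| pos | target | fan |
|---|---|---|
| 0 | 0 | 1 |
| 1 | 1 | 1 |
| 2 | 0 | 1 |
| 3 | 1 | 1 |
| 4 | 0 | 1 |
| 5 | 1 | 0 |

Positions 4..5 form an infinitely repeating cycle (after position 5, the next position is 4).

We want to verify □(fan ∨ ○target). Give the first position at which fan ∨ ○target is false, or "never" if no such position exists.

Check fan ∨ ○target at each position in order: 0 ✓, 1 ✓, 2 ✓, 3 ✓, 4 ✓.
At position 5 the labels are {target} and the next position 4 has {fan}, so fan ∨ ○target is false there. This is the first violation.

5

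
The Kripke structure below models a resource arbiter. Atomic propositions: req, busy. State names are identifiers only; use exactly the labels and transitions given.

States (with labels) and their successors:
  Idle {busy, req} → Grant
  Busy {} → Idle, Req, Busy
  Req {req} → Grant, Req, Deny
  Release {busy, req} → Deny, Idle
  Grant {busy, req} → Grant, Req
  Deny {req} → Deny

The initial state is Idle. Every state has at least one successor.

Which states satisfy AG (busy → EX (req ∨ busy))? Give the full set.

{Idle, Busy, Req, Release, Grant, Deny}

States satisfying busy → EX (req ∨ busy): {Idle, Busy, Req, Release, Grant, Deny}.
States satisfying AG (busy → EX (req ∨ busy)): {Idle, Busy, Req, Release, Grant, Deny}.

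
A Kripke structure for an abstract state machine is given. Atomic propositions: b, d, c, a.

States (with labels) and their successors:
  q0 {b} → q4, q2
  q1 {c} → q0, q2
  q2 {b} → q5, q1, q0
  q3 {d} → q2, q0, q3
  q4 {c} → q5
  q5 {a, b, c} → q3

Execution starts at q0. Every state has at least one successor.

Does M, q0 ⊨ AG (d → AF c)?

States satisfying d → AF c: {q0, q1, q2, q4, q5}.
States satisfying AG (d → AF c): ∅.
q3 is reachable from q0 and violates d → AF c, so AG fails at q0.
q0 ∉ Sat(AG (d → AF c)).

Violated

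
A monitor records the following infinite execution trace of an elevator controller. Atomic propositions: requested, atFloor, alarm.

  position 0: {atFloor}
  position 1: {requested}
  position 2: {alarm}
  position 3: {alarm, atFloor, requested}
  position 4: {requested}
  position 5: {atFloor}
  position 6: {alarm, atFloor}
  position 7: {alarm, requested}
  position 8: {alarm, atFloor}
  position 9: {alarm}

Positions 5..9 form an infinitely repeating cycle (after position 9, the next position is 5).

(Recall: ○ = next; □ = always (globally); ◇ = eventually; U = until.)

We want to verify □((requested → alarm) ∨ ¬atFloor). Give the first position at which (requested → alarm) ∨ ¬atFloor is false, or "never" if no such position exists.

never

(requested → alarm) ∨ ¬atFloor holds at every position 0..9, and those are all the positions the trace ever visits, so the invariant □((requested → alarm) ∨ ¬atFloor) is never violated.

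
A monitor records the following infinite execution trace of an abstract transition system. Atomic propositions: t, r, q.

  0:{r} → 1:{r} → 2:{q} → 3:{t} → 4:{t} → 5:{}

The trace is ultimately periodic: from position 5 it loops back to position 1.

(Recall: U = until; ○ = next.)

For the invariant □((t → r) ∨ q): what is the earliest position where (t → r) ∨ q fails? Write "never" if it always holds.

Check (t → r) ∨ q at each position in order: 0 ✓, 1 ✓, 2 ✓.
At position 3 the labels are {t}, so (t → r) ∨ q is false there. This is the first violation.

3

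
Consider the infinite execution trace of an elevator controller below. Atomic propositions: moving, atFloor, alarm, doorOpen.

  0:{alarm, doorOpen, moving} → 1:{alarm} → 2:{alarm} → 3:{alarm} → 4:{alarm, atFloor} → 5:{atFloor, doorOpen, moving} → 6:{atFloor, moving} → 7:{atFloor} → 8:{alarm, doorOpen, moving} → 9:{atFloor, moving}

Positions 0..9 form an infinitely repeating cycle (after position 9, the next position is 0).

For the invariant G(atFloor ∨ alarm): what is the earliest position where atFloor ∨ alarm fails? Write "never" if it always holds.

never

atFloor ∨ alarm holds at every position 0..9, and those are all the positions the trace ever visits, so the invariant G(atFloor ∨ alarm) is never violated.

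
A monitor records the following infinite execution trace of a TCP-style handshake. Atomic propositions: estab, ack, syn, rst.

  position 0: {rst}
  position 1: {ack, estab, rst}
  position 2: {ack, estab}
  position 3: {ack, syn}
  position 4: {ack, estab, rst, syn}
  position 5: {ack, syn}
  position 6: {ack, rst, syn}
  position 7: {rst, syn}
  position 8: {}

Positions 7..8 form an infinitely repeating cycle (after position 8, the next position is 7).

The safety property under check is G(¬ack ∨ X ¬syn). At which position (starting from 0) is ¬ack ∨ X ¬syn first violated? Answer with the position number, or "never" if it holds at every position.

2

Check ¬ack ∨ X ¬syn at each position in order: 0 ✓, 1 ✓.
At position 2 the labels are {ack, estab} and the next position 3 has {ack, syn}, so ¬ack ∨ X ¬syn is false there. This is the first violation.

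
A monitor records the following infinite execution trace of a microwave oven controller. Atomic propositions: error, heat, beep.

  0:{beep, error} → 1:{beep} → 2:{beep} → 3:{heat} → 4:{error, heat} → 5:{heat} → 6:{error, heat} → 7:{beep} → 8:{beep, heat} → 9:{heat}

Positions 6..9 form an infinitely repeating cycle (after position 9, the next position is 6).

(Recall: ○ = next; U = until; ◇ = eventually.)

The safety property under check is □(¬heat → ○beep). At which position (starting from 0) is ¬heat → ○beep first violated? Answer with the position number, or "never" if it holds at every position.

Check ¬heat → ○beep at each position in order: 0 ✓, 1 ✓.
At position 2 the labels are {beep} and the next position 3 has {heat}, so ¬heat → ○beep is false there. This is the first violation.

2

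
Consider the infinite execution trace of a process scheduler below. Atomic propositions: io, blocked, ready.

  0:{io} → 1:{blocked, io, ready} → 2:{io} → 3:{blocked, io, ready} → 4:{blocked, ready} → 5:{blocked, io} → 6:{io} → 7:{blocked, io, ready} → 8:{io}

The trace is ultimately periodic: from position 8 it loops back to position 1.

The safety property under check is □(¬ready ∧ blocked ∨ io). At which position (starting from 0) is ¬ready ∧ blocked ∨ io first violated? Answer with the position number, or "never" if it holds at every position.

4

Check ¬ready ∧ blocked ∨ io at each position in order: 0 ✓, 1 ✓, 2 ✓, 3 ✓.
At position 4 the labels are {blocked, ready}, so ¬ready ∧ blocked ∨ io is false there. This is the first violation.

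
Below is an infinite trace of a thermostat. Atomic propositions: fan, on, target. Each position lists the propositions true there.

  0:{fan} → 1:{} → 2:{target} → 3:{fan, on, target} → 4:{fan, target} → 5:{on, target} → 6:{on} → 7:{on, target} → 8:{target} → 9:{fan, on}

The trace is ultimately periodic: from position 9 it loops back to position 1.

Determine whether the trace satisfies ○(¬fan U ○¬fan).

Holds

The position after 0 is 1; ¬fan U ○¬fan is true there.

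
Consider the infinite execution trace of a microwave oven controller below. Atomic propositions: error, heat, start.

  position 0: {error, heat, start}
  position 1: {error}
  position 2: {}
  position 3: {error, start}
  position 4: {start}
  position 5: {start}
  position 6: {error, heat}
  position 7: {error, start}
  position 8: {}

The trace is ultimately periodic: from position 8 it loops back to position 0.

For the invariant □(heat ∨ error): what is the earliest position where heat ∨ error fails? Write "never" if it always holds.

2

Check heat ∨ error at each position in order: 0 ✓, 1 ✓.
At position 2 the labels are {}, so heat ∨ error is false there. This is the first violation.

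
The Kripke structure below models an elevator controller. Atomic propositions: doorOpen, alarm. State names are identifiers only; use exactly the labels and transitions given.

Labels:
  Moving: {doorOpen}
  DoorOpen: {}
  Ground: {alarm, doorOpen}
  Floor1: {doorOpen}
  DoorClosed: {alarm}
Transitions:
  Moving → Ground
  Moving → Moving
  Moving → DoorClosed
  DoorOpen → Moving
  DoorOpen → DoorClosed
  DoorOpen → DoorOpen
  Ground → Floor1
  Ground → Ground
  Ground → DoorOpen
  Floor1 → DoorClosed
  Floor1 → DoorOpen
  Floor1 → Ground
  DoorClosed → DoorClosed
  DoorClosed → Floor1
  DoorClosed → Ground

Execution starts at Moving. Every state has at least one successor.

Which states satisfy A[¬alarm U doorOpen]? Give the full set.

States satisfying ¬alarm: {Moving, DoorOpen, Floor1}.
States satisfying doorOpen: {Moving, Ground, Floor1}.
States satisfying A[¬alarm U doorOpen]: {Moving, Ground, Floor1}.

{Moving, Ground, Floor1}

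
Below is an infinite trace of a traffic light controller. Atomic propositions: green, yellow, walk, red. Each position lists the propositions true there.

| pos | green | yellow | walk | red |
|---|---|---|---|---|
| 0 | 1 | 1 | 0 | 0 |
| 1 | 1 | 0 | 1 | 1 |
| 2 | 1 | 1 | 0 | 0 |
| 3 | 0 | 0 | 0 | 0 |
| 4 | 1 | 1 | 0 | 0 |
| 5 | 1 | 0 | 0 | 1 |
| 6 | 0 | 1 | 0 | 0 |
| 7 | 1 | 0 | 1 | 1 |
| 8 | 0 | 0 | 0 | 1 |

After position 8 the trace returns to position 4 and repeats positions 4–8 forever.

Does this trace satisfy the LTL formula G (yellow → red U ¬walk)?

yellow → red U ¬walk holds at every position 0..8, and those are all positions ever visited, so G (yellow → red U ¬walk) holds.
Positions where yellow holds: 0, 2, 4, 6.
Check red U ¬walk at each: 0→ok, 2→ok, 4→ok, 6→ok.

Satisfied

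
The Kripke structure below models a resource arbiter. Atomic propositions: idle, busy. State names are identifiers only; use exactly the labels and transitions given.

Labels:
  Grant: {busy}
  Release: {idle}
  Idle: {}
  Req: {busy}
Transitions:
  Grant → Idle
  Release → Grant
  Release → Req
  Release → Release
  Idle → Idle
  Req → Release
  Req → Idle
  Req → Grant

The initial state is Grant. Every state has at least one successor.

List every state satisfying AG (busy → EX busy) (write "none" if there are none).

States satisfying busy → EX busy: {Release, Idle, Req}.
States satisfying AG (busy → EX busy): {Idle}.

{Idle}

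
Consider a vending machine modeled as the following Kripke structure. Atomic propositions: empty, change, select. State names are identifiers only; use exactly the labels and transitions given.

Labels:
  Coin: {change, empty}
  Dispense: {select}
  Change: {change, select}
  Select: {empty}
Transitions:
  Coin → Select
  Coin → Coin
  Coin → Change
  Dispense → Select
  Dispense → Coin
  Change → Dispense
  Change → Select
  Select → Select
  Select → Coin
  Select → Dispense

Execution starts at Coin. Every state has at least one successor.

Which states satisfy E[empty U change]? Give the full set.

{Coin, Change, Select}

States satisfying empty: {Coin, Select}.
States satisfying change: {Coin, Change}.
States satisfying E[empty U change]: {Coin, Change, Select}.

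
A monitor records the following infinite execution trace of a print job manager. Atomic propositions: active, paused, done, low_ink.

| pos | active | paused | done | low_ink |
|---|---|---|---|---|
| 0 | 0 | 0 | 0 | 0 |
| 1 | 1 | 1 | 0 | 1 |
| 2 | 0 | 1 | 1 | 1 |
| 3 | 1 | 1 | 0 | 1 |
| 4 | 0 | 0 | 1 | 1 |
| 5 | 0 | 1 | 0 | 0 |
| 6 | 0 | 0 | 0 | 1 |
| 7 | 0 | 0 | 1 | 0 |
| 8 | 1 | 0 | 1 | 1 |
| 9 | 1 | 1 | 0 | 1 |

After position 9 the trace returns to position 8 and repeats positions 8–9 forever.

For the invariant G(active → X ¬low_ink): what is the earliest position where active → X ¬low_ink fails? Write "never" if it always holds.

Check active → X ¬low_ink at each position in order: 0 ✓.
At position 1 the labels are {active, low_ink, paused} and the next position 2 has {done, low_ink, paused}, so active → X ¬low_ink is false there. This is the first violation.

1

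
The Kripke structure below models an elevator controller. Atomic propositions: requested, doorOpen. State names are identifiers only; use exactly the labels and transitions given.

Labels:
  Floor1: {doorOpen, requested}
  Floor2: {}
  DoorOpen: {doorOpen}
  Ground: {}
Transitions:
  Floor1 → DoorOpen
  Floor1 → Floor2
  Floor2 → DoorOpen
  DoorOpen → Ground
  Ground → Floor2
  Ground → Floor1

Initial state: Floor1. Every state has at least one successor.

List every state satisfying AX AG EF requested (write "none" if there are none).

States satisfying AG EF requested: {Floor1, Floor2, DoorOpen, Ground}.
States satisfying AX AG EF requested: {Floor1, Floor2, DoorOpen, Ground}.

{Floor1, Floor2, DoorOpen, Ground}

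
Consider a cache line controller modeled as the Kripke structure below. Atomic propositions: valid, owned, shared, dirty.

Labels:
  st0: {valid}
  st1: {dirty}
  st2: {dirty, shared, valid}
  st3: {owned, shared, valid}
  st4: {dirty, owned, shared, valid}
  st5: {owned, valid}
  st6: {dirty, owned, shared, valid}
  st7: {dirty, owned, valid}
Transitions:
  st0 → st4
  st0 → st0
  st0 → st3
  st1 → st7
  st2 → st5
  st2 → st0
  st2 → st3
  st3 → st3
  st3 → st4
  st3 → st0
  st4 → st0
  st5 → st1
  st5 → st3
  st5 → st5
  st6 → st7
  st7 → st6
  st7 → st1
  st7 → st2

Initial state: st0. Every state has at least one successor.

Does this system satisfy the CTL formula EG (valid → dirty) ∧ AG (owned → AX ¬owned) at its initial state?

No

States satisfying valid → dirty: {st1, st2, st4, st6, st7}.
States satisfying EG (valid → dirty): {st1, st6, st7}.
States satisfying owned → AX ¬owned: {st0, st1, st2, st4}.
States satisfying AG (owned → AX ¬owned): ∅.
States satisfying EG (valid → dirty) ∧ AG (owned → AX ¬owned): ∅.
st0 ∉ Sat(EG (valid → dirty) ∧ AG (owned → AX ¬owned)).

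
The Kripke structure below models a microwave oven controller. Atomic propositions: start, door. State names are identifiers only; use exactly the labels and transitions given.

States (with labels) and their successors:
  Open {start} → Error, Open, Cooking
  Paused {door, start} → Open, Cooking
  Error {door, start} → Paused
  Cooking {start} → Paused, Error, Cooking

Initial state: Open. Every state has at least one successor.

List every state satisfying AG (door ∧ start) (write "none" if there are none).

none

States satisfying door ∧ start: {Paused, Error}.
States satisfying AG (door ∧ start): ∅.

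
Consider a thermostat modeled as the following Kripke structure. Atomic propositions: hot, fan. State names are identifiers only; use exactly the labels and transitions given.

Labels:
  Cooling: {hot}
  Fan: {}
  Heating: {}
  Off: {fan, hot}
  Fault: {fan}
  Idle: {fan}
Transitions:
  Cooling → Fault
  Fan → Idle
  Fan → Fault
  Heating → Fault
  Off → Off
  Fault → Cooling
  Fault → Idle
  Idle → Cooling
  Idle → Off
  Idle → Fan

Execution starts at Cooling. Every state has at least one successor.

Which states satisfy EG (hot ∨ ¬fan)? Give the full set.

{Off}

States satisfying hot ∨ ¬fan: {Cooling, Fan, Heating, Off}.
States satisfying EG (hot ∨ ¬fan): {Off}.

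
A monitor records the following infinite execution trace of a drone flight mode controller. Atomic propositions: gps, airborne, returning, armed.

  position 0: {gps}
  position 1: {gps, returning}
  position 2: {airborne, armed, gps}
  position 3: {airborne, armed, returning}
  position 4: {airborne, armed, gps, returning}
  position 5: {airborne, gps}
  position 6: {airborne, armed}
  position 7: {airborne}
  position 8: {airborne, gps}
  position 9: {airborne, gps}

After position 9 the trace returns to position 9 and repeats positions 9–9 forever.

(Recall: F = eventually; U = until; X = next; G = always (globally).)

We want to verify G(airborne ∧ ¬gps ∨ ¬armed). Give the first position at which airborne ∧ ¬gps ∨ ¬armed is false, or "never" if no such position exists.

Check airborne ∧ ¬gps ∨ ¬armed at each position in order: 0 ✓, 1 ✓.
At position 2 the labels are {airborne, armed, gps}, so airborne ∧ ¬gps ∨ ¬armed is false there. This is the first violation.

2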